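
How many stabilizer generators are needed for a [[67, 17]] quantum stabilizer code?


For an [[n,k]] stabilizer code:
Number of stabilizer generators = n - k
= 67 - 17
= 50

50


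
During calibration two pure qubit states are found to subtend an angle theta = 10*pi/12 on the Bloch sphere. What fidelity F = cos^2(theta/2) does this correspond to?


For states separated by angle theta on Bloch sphere:
F = cos^2(theta/2)
theta = 10*pi/12 = 2.6180
theta/2 = 1.3090
cos(theta/2) = 0.2588
F = 0.0670

0.0670


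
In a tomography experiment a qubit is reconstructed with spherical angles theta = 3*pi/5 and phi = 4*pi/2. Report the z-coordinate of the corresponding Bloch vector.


theta = 1.8850, phi = 6.2832
r_z = cos(theta) = -0.3090

-0.3090


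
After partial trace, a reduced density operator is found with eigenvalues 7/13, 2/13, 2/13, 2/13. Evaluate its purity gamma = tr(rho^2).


tr(rho^2) = sum of eigenvalues squared
= (7/13)^2 + (2/13)^2 + (2/13)^2 + (2/13)^2
= (49 + 4 + 4 + 4) / 169
= 61/169
= 0.3609

0.3609


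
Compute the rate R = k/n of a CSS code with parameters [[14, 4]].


Code rate R = k/n
= 4/14
= 0.2857

0.2857


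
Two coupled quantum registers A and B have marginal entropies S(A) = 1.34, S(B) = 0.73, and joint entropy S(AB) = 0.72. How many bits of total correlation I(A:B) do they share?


I(A:B) = S(A) + S(B) - S(AB)
= 1.34 + 0.73 - 0.72
= 1.3500

1.3500


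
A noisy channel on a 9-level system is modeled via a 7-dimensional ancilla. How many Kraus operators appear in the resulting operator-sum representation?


Tracing out the environment in an orthonormal basis {|i>_E} gives Kraus operators K_i = <i|_E U |0>_E.
Number of Kraus operators = dim(H_env) = d_env
= 7

7


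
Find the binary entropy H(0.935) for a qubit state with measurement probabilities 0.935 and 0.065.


S = -p*log2(p) - (1-p)*log2(1-p)
p = 0.9350, 1-p = 0.0650
= -0.9350 * log2(0.9350) - 0.0650 * log2(0.0650)
= -(-0.0907) - (-0.2563)
= 0.3470

0.3470


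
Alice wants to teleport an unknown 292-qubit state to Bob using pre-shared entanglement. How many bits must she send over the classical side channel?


Quantum teleportation requires 2 classical bits per qubit teleported.
292 qubit(s) -> 2 * 292 = 584 classical bits

584


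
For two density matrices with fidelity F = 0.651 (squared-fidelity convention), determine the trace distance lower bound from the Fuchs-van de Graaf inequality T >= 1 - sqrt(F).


Fuchs-van de Graaf (squared-fidelity convention): 1 - sqrt(F) <= T <= sqrt(1 - F).
Lower bound: T >= 1 - sqrt(F)
sqrt(F) = sqrt(0.651) = 0.8068
T >= 1 - 0.8068
T >= 0.1932

0.1932


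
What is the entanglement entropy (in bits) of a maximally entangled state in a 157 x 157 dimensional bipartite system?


For a maximally entangled state in d x d:
S = log2(d) = log2(157)
= 7.2946

7.2946


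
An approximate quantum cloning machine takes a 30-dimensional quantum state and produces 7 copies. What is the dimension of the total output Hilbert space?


Output space = H^(tensor 7) where dim(H) = 30
dim = 30^7
= 900 (after 2 factors)
= 27000 (after 3 factors)
= 810000 (after 4 factors)
= 24300000 (after 5 factors)
= 729000000 (after 6 factors)
= 21870000000 (after 7 factors)
= 21870000000

21870000000


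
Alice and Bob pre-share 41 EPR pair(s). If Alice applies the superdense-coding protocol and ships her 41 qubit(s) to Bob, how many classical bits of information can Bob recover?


Superdense coding allows 2 classical bits per shared entangled pair.
41 pair(s) -> 2 * 41 = 82 classical bits

82


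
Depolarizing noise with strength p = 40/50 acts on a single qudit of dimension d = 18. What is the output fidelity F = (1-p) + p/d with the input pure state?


F = (1-p) + p/d
= (1 - 0.8000) + 0.8000/18
= 0.2000 + 0.0444
= 0.2444

0.2444


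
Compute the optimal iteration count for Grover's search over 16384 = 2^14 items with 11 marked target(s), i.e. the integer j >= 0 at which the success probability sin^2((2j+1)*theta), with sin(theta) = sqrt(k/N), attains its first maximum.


After j Grover iterations the success probability is P(j) = sin^2((2j+1)*theta), where sin(theta) = sqrt(k/N).
N = 2^14 = 16384, k = 11
sin(theta) = sqrt(k/N) = 0.02591113117
theta = arcsin(sqrt(k/N)) = 0.02591403145 rad
P(j) reaches its first maximum when (2j+1)*theta is as close as possible to pi/2, i.e. j = round(pi/(4*theta) - 1/2).
pi/(4*theta) - 1/2 = 29.8078
(For comparison, the common estimate pi/4 * sqrt(N/k) = 30.3112; the exact maximiser is used here.)
Optimal iterations = 30

30


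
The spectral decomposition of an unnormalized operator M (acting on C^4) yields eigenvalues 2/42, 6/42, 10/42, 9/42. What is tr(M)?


tr(M) = sum of eigenvalues
= 2/42 + 6/42 + 10/42 + 9/42
= 27/42
= 0.6429

0.6429


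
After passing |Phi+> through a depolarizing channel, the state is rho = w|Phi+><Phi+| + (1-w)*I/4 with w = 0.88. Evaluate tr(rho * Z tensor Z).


|Phi+> = (|00> + |11>)/sqrt(2)
For the pure Bell state, <Z_A Z_B> = +1 (Bell-state Pauli correlator).
The maximally-mixed part I/4 has tr(I/4 * P tensor P) = 0 for any traceless Pauli P.
So <Z_A Z_B>_rho = w * (+1) + (1 - w) * 0
= 0.88 * (+1)
= 0.8800

0.8800


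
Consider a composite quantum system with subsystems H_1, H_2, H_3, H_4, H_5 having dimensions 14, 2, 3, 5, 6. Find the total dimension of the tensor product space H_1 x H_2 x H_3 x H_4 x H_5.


dim(H_1 x H_2 x H_3 x H_4 x H_5) = 14 * 2 * 3 * 5 * 6
= 28 * 3 * 5 * 6
= 84 * 5 * 6
= 420 * 6
= 2520

2520


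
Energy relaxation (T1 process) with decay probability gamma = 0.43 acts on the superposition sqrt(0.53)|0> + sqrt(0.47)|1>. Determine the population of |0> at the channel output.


For amplitude damping with parameter gamma on state sqrt(a)|0> + sqrt(b)|1>:
alpha^2 = 0.53, beta^2 = 0.47
P(|0>) = alpha^2 + gamma * beta^2
= 0.53 + 0.43 * 0.47
= 0.53 + 0.2021
= 0.7321

0.7321


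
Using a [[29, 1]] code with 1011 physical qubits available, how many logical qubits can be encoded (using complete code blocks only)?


Each code block uses 29 physical qubits for 1 logical qubit(s).
Number of complete blocks = floor(1011 / 29) = 34
Logical qubits = 34 * 1
= 34

34


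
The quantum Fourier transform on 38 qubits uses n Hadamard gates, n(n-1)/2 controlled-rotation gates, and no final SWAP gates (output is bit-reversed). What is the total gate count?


Hadamard gates: 38
Controlled rotations: n*(n-1)/2 = 38*37/2 = 703
SWAP gates: 0 (omitted)
Total = 38 + 703
= 741

741


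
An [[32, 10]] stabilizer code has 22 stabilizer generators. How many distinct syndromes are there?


Each stabilizer generator gives a binary (+1 or -1) measurement outcome.
With 22 independent generators:
Total syndromes = 2^22
= 4194304

4194304


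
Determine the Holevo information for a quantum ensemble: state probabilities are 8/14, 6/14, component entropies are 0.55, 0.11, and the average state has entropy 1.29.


chi = S(rho) - sum_i p_i * S(rho_i)
Weighted entropy = 8/14 * 0.55 + 6/14 * 0.11
= 0.3614
chi = 1.29 - 0.3614
= 0.9286

0.9286


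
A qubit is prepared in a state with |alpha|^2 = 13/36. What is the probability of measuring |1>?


|alpha|^2 = 13/36 = 0.3611
|beta|^2 = 1 - 13/36 = 23/36 = 0.6389
P(|1>) = |beta|^2 = 0.6389

0.6389


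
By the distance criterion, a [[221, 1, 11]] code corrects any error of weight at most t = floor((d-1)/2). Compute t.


Code parameters: [[221, 1, 11]], distance d = 11.
Number of correctable errors = floor((d-1)/2)
= floor((11 - 1)/2)
= floor(10/2)
= 5

5


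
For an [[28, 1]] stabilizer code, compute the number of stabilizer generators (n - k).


For an [[n,k]] stabilizer code:
Number of stabilizer generators = n - k
= 28 - 1
= 27

27


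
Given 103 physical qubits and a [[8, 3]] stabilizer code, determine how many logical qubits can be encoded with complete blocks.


Each code block uses 8 physical qubits for 3 logical qubit(s).
Number of complete blocks = floor(103 / 8) = 12
Logical qubits = 12 * 3
= 36

36


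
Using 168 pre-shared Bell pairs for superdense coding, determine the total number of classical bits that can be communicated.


Superdense coding allows 2 classical bits per shared entangled pair.
168 pair(s) -> 2 * 168 = 336 classical bits

336


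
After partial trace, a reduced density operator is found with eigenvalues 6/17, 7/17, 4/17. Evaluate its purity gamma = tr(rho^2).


tr(rho^2) = sum of eigenvalues squared
= (6/17)^2 + (7/17)^2 + (4/17)^2
= (36 + 49 + 16) / 289
= 101/289
= 0.3495

0.3495


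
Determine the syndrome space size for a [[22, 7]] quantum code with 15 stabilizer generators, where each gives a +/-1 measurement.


Each stabilizer generator gives a binary (+1 or -1) measurement outcome.
With 15 independent generators:
Total syndromes = 2^15
= 32768

32768


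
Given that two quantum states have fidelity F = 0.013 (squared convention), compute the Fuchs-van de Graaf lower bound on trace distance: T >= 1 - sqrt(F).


Fuchs-van de Graaf (squared-fidelity convention): 1 - sqrt(F) <= T <= sqrt(1 - F).
Lower bound: T >= 1 - sqrt(F)
sqrt(F) = sqrt(0.013) = 0.1140
T >= 1 - 0.1140
T >= 0.8860

0.8860


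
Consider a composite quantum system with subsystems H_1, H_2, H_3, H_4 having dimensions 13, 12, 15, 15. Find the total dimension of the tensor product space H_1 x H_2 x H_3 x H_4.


dim(H_1 x H_2 x H_3 x H_4) = 13 * 12 * 15 * 15
= 156 * 15 * 15
= 2340 * 15
= 35100

35100


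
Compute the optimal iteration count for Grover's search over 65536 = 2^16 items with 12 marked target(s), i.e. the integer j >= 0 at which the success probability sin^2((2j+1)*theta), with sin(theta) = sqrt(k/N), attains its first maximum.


After j Grover iterations the success probability is P(j) = sin^2((2j+1)*theta), where sin(theta) = sqrt(k/N).
N = 2^16 = 65536, k = 12
sin(theta) = sqrt(k/N) = 0.01353164693
theta = arcsin(sqrt(k/N)) = 0.01353205992 rad
P(j) reaches its first maximum when (2j+1)*theta is as close as possible to pi/2, i.e. j = round(pi/(4*theta) - 1/2).
pi/(4*theta) - 1/2 = 57.5398
(For comparison, the common estimate pi/4 * sqrt(N/k) = 58.0416; the exact maximiser is used here.)
Optimal iterations = 58

58


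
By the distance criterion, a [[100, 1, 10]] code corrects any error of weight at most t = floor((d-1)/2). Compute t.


Code parameters: [[100, 1, 10]], distance d = 10.
Number of correctable errors = floor((d-1)/2)
= floor((10 - 1)/2)
= floor(9/2)
= 4

4


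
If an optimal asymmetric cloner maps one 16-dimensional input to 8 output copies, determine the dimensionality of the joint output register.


Output space = H^(tensor 8) where dim(H) = 16
dim = 16^8
= 256 (after 2 factors)
= 4096 (after 3 factors)
= 65536 (after 4 factors)
= 1048576 (after 5 factors)
= 16777216 (after 6 factors)
= 268435456 (after 7 factors)
= 4294967296 (after 8 factors)
= 4294967296

4294967296


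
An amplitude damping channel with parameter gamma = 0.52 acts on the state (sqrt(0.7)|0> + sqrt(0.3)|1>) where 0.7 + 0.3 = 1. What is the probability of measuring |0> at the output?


For amplitude damping with parameter gamma on state sqrt(a)|0> + sqrt(b)|1>:
alpha^2 = 0.7, beta^2 = 0.3
P(|0>) = alpha^2 + gamma * beta^2
= 0.7 + 0.52 * 0.3
= 0.7 + 0.1560
= 0.8560

0.8560


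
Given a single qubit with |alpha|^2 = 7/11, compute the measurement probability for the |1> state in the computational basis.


|alpha|^2 = 7/11 = 0.6364
|beta|^2 = 1 - 7/11 = 4/11 = 0.3636
P(|1>) = |beta|^2 = 0.3636

0.3636


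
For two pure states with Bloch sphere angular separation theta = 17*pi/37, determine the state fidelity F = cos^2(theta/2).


For states separated by angle theta on Bloch sphere:
F = cos^2(theta/2)
theta = 17*pi/37 = 1.4434
theta/2 = 0.7217
cos(theta/2) = 0.7507
F = 0.5635

0.5635


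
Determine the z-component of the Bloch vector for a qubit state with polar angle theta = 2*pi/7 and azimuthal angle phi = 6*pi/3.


theta = 0.8976, phi = 6.2832
r_z = cos(theta) = 0.6235

0.6235


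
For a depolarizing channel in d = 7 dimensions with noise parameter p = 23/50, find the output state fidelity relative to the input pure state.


F = (1-p) + p/d
= (1 - 0.4600) + 0.4600/7
= 0.5400 + 0.0657
= 0.6057

0.6057


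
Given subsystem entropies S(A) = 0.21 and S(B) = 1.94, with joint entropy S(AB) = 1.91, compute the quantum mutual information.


I(A:B) = S(A) + S(B) - S(AB)
= 0.21 + 1.94 - 1.91
= 0.2400

0.2400


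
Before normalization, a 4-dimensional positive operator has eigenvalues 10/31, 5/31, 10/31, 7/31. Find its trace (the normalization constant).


tr(M) = sum of eigenvalues
= 10/31 + 5/31 + 10/31 + 7/31
= 32/31
= 1.0323

1.0323


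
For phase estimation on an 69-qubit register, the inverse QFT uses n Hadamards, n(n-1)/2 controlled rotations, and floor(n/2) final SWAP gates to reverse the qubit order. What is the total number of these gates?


Hadamard gates: 69
Controlled rotations: n*(n-1)/2 = 69*68/2 = 2346
SWAP gates: floor(n/2) = floor(69/2) = 34
Total = 69 + 2346 + 34
= 2449

2449


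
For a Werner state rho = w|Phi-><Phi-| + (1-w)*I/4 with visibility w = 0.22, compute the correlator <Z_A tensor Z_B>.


|Phi-> = (|00> - |11>)/sqrt(2)
For the pure Bell state, <Z_A Z_B> = +1 (Bell-state Pauli correlator).
The maximally-mixed part I/4 has tr(I/4 * P tensor P) = 0 for any traceless Pauli P.
So <Z_A Z_B>_rho = w * (+1) + (1 - w) * 0
= 0.22 * (+1)
= 0.2200

0.2200


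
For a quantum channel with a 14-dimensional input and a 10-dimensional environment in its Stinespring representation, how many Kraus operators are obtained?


Tracing out the environment in an orthonormal basis {|i>_E} gives Kraus operators K_i = <i|_E U |0>_E.
Number of Kraus operators = dim(H_env) = d_env
= 10

10


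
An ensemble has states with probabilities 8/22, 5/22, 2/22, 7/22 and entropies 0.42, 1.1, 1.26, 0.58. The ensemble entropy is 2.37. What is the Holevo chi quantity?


chi = S(rho) - sum_i p_i * S(rho_i)
Weighted entropy = 8/22 * 0.42 + 5/22 * 1.1 + 2/22 * 1.26 + 7/22 * 0.58
= 0.7018
chi = 2.37 - 0.7018
= 1.6682

1.6682


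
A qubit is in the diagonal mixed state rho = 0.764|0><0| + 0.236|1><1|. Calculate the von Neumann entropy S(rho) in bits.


S = -p*log2(p) - (1-p)*log2(1-p)
p = 0.7640, 1-p = 0.2360
= -0.7640 * log2(0.7640) - 0.2360 * log2(0.2360)
= -(-0.2967) - (-0.4916)
= 0.7883

0.7883


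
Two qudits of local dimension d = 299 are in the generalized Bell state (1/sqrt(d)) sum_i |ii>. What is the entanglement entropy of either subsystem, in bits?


For a maximally entangled state in d x d:
S = log2(d) = log2(299)
= 8.2240

8.2240


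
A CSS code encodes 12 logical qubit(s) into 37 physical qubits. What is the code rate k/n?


Code rate R = k/n
= 12/37
= 0.3243

0.3243


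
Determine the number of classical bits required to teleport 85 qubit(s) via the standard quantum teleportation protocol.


Quantum teleportation requires 2 classical bits per qubit teleported.
85 qubit(s) -> 2 * 85 = 170 classical bits

170


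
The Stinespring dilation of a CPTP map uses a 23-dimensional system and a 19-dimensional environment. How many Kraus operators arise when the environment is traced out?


Tracing out the environment in an orthonormal basis {|i>_E} gives Kraus operators K_i = <i|_E U |0>_E.
Number of Kraus operators = dim(H_env) = d_env
= 19

19


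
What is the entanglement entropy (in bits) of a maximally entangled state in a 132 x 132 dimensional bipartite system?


For a maximally entangled state in d x d:
S = log2(d) = log2(132)
= 7.0444

7.0444


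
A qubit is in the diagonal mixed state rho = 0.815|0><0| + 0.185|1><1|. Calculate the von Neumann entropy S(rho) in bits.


S = -p*log2(p) - (1-p)*log2(1-p)
p = 0.8150, 1-p = 0.1850
= -0.8150 * log2(0.8150) - 0.1850 * log2(0.1850)
= -(-0.2405) - (-0.4504)
= 0.6909

0.6909


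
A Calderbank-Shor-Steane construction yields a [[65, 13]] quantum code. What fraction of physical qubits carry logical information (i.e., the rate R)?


Code rate R = k/n
= 13/65
= 0.2000

0.2000


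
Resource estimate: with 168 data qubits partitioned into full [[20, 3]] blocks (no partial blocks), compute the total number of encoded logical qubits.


Each code block uses 20 physical qubits for 3 logical qubit(s).
Number of complete blocks = floor(168 / 20) = 8
Logical qubits = 8 * 3
= 24

24


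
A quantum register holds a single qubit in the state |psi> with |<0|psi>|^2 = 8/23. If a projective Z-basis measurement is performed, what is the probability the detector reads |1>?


|alpha|^2 = 8/23 = 0.3478
|beta|^2 = 1 - 8/23 = 15/23 = 0.6522
P(|1>) = |beta|^2 = 0.6522

0.6522


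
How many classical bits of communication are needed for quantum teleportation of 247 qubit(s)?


Quantum teleportation requires 2 classical bits per qubit teleported.
247 qubit(s) -> 2 * 247 = 494 classical bits

494


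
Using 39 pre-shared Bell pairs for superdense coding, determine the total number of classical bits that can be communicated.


Superdense coding allows 2 classical bits per shared entangled pair.
39 pair(s) -> 2 * 39 = 78 classical bits

78


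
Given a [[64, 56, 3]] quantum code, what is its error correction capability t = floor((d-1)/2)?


Code parameters: [[64, 56, 3]], distance d = 3.
Number of correctable errors = floor((d-1)/2)
= floor((3 - 1)/2)
= floor(2/2)
= 1

1


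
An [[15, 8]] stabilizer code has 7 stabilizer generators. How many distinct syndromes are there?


Each stabilizer generator gives a binary (+1 or -1) measurement outcome.
With 7 independent generators:
Total syndromes = 2^7
= 128

128


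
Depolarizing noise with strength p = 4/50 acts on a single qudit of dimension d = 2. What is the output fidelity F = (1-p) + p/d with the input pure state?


F = (1-p) + p/d
= (1 - 0.0800) + 0.0800/2
= 0.9200 + 0.0400
= 0.9600

0.9600


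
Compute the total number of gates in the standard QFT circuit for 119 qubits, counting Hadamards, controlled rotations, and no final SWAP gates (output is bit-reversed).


Hadamard gates: 119
Controlled rotations: n*(n-1)/2 = 119*118/2 = 7021
SWAP gates: 0 (omitted)
Total = 119 + 7021
= 7140

7140


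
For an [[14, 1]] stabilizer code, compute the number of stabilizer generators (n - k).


For an [[n,k]] stabilizer code:
Number of stabilizer generators = n - k
= 14 - 1
= 13

13


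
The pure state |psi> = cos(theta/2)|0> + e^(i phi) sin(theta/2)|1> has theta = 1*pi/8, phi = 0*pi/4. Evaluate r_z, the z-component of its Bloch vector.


theta = 0.3927, phi = 0.0000
r_z = cos(theta) = 0.9239

0.9239


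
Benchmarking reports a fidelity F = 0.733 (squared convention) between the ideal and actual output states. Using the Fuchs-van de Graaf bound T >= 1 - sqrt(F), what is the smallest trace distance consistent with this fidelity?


Fuchs-van de Graaf (squared-fidelity convention): 1 - sqrt(F) <= T <= sqrt(1 - F).
Lower bound: T >= 1 - sqrt(F)
sqrt(F) = sqrt(0.733) = 0.8562
T >= 1 - 0.8562
T >= 0.1438

0.1438


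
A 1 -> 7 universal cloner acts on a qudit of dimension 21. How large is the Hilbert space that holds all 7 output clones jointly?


Output space = H^(tensor 7) where dim(H) = 21
dim = 21^7
= 441 (after 2 factors)
= 9261 (after 3 factors)
= 194481 (after 4 factors)
= 4084101 (after 5 factors)
= 85766121 (after 6 factors)
= 1801088541 (after 7 factors)
= 1801088541

1801088541


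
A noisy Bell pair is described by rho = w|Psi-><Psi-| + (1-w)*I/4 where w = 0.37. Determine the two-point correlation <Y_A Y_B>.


|Psi-> = (|01> - |10>)/sqrt(2)
For the pure Bell state, <Y_A Y_B> = -1 (Bell-state Pauli correlator).
The maximally-mixed part I/4 has tr(I/4 * P tensor P) = 0 for any traceless Pauli P.
So <Y_A Y_B>_rho = w * (-1) + (1 - w) * 0
= 0.37 * (-1)
= -0.3700

-0.3700


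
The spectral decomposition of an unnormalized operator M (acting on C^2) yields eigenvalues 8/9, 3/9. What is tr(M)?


tr(M) = sum of eigenvalues
= 8/9 + 3/9
= 11/9
= 1.2222

1.2222


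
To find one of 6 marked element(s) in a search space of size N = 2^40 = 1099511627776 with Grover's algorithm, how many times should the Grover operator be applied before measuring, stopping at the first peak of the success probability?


After j Grover iterations the success probability is P(j) = sin^2((2j+1)*theta), where sin(theta) = sqrt(k/N).
N = 2^40 = 1099511627776, k = 6
sin(theta) = sqrt(k/N) = 2.336015456e-06
theta = arcsin(sqrt(k/N)) = 2.336015456e-06 rad
P(j) reaches its first maximum when (2j+1)*theta is as close as possible to pi/2, i.e. j = round(pi/(4*theta) - 1/2).
pi/(4*theta) - 1/2 = 336212.2427
(For comparison, the common estimate pi/4 * sqrt(N/k) = 336212.7427; the exact maximiser is used here.)
Optimal iterations = 336212

336212


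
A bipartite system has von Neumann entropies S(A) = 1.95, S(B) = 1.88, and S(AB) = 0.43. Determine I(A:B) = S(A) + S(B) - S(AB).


I(A:B) = S(A) + S(B) - S(AB)
= 1.95 + 1.88 - 0.43
= 3.4000

3.4000


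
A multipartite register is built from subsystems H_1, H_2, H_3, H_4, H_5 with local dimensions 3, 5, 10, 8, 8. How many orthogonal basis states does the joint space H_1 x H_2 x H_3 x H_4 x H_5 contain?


dim(H_1 x H_2 x H_3 x H_4 x H_5) = 3 * 5 * 10 * 8 * 8
= 15 * 10 * 8 * 8
= 150 * 8 * 8
= 1200 * 8
= 9600

9600


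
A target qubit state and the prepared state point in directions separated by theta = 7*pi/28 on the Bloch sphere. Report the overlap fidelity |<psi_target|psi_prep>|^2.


For states separated by angle theta on Bloch sphere:
F = cos^2(theta/2)
theta = 7*pi/28 = 0.7854
theta/2 = 0.3927
cos(theta/2) = 0.9239
F = 0.8536

0.8536


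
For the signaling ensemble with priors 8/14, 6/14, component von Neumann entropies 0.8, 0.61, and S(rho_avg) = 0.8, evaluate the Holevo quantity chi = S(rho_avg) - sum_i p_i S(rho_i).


chi = S(rho) - sum_i p_i * S(rho_i)
Weighted entropy = 8/14 * 0.8 + 6/14 * 0.61
= 0.7186
chi = 0.8 - 0.7186
= 0.0814

0.0814


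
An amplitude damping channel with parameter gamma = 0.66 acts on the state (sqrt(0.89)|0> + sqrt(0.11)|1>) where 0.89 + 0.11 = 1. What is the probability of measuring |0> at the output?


For amplitude damping with parameter gamma on state sqrt(a)|0> + sqrt(b)|1>:
alpha^2 = 0.89, beta^2 = 0.11
P(|0>) = alpha^2 + gamma * beta^2
= 0.89 + 0.66 * 0.11
= 0.89 + 0.0726
= 0.9626

0.9626


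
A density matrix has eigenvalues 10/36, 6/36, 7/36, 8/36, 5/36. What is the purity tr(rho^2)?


tr(rho^2) = sum of eigenvalues squared
= (10/36)^2 + (6/36)^2 + (7/36)^2 + (8/36)^2 + (5/36)^2
= (100 + 36 + 49 + 64 + 25) / 1296
= 274/1296
= 0.2114

0.2114


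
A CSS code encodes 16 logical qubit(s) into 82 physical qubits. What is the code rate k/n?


Code rate R = k/n
= 16/82
= 0.1951

0.1951


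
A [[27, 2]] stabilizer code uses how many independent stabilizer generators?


For an [[n,k]] stabilizer code:
Number of stabilizer generators = n - k
= 27 - 2
= 25

25


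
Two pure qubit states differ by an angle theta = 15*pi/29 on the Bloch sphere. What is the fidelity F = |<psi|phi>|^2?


For states separated by angle theta on Bloch sphere:
F = cos^2(theta/2)
theta = 15*pi/29 = 1.6250
theta/2 = 0.8125
cos(theta/2) = 0.6877
F = 0.4729

0.4729


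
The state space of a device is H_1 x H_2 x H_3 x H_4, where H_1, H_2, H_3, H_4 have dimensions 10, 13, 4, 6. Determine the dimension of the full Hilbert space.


dim(H_1 x H_2 x H_3 x H_4) = 10 * 13 * 4 * 6
= 130 * 4 * 6
= 520 * 6
= 3120

3120


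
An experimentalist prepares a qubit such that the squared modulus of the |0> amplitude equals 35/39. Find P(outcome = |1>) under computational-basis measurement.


|alpha|^2 = 35/39 = 0.8974
|beta|^2 = 1 - 35/39 = 4/39 = 0.1026
P(|1>) = |beta|^2 = 0.1026

0.1026


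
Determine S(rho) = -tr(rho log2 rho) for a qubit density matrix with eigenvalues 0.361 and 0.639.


S = -p*log2(p) - (1-p)*log2(1-p)
p = 0.3610, 1-p = 0.6390
= -0.3610 * log2(0.3610) - 0.6390 * log2(0.6390)
= -(-0.5306) - (-0.4129)
= 0.9435

0.9435


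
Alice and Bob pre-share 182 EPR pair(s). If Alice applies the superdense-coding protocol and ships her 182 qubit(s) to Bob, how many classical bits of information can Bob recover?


Superdense coding allows 2 classical bits per shared entangled pair.
182 pair(s) -> 2 * 182 = 364 classical bits

364


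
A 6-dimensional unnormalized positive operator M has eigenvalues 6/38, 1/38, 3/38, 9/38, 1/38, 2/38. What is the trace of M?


tr(M) = sum of eigenvalues
= 6/38 + 1/38 + 3/38 + 9/38 + 1/38 + 2/38
= 22/38
= 0.5789

0.5789


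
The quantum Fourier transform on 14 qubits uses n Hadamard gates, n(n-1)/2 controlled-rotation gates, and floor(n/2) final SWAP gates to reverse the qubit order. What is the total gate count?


Hadamard gates: 14
Controlled rotations: n*(n-1)/2 = 14*13/2 = 91
SWAP gates: floor(n/2) = floor(14/2) = 7
Total = 14 + 91 + 7
= 112

112


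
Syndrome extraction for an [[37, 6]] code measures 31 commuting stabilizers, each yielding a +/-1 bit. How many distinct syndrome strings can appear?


Each stabilizer generator gives a binary (+1 or -1) measurement outcome.
With 31 independent generators:
Total syndromes = 2^31
= 2147483648

2147483648


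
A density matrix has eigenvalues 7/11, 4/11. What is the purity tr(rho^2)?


tr(rho^2) = sum of eigenvalues squared
= (7/11)^2 + (4/11)^2
= (49 + 16) / 121
= 65/121
= 0.5372

0.5372


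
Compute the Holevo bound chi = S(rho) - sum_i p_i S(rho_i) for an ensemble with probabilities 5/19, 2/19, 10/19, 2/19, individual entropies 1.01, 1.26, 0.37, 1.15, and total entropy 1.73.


chi = S(rho) - sum_i p_i * S(rho_i)
Weighted entropy = 5/19 * 1.01 + 2/19 * 1.26 + 10/19 * 0.37 + 2/19 * 1.15
= 0.7142
chi = 1.73 - 0.7142
= 1.0158

1.0158


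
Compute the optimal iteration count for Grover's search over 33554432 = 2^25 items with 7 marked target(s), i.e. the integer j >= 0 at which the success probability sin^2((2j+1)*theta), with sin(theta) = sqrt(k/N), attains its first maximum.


After j Grover iterations the success probability is P(j) = sin^2((2j+1)*theta), where sin(theta) = sqrt(k/N).
N = 2^25 = 33554432, k = 7
sin(theta) = sqrt(k/N) = 0.0004567452865
theta = arcsin(sqrt(k/N)) = 0.0004567453024 rad
P(j) reaches its first maximum when (2j+1)*theta is as close as possible to pi/2, i.e. j = round(pi/(4*theta) - 1/2).
pi/(4*theta) - 1/2 = 1719.0539
(For comparison, the common estimate pi/4 * sqrt(N/k) = 1719.5540; the exact maximiser is used here.)
Optimal iterations = 1719

1719


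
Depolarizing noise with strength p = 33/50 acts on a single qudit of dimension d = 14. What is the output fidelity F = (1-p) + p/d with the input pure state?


F = (1-p) + p/d
= (1 - 0.6600) + 0.6600/14
= 0.3400 + 0.0471
= 0.3871

0.3871


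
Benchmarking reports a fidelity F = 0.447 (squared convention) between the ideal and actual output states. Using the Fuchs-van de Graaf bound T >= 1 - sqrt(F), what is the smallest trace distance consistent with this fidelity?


Fuchs-van de Graaf (squared-fidelity convention): 1 - sqrt(F) <= T <= sqrt(1 - F).
Lower bound: T >= 1 - sqrt(F)
sqrt(F) = sqrt(0.447) = 0.6686
T >= 1 - 0.6686
T >= 0.3314

0.3314


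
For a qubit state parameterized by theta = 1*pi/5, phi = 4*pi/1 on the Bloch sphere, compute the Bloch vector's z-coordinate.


theta = 0.6283, phi = 12.5664
r_z = cos(theta) = 0.8090

0.8090


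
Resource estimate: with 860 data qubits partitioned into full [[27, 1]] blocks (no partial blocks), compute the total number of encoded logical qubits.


Each code block uses 27 physical qubits for 1 logical qubit(s).
Number of complete blocks = floor(860 / 27) = 31
Logical qubits = 31 * 1
= 31

31


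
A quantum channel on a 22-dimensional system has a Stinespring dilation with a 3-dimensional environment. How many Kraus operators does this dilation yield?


Tracing out the environment in an orthonormal basis {|i>_E} gives Kraus operators K_i = <i|_E U |0>_E.
Number of Kraus operators = dim(H_env) = d_env
= 3

3


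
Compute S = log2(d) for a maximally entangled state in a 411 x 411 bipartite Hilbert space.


For a maximally entangled state in d x d:
S = log2(d) = log2(411)
= 8.6830

8.6830


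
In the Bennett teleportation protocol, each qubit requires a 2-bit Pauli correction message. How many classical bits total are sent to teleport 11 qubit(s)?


Quantum teleportation requires 2 classical bits per qubit teleported.
11 qubit(s) -> 2 * 11 = 22 classical bits

22


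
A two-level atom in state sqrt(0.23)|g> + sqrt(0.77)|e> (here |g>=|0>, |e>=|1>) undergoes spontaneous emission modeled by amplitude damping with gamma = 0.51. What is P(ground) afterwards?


For amplitude damping with parameter gamma on state sqrt(a)|0> + sqrt(b)|1>:
alpha^2 = 0.23, beta^2 = 0.77
P(|0>) = alpha^2 + gamma * beta^2
= 0.23 + 0.51 * 0.77
= 0.23 + 0.3927
= 0.6227

0.6227


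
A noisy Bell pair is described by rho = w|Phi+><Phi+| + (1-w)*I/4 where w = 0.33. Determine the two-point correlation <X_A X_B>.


|Phi+> = (|00> + |11>)/sqrt(2)
For the pure Bell state, <X_A X_B> = +1 (Bell-state Pauli correlator).
The maximally-mixed part I/4 has tr(I/4 * P tensor P) = 0 for any traceless Pauli P.
So <X_A X_B>_rho = w * (+1) + (1 - w) * 0
= 0.33 * (+1)
= 0.3300

0.3300


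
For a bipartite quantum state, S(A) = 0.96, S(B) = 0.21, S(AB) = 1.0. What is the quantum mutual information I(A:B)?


I(A:B) = S(A) + S(B) - S(AB)
= 0.96 + 0.21 - 1.0
= 0.1700

0.1700


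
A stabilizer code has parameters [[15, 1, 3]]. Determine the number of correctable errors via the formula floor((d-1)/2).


Code parameters: [[15, 1, 3]], distance d = 3.
Number of correctable errors = floor((d-1)/2)
= floor((3 - 1)/2)
= floor(2/2)
= 1

1


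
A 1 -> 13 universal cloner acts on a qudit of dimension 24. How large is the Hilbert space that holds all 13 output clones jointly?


Output space = H^(tensor 13) where dim(H) = 24
dim = 24^13
= 576 (after 2 factors)
= 13824 (after 3 factors)
= 331776 (after 4 factors)
= 7962624 (after 5 factors)
= 191102976 (after 6 factors)
= 4586471424 (after 7 factors)
= 110075314176 (after 8 factors)
= 2641807540224 (after 9 factors)
= 63403380965376 (after 10 factors)
= 1521681143169024 (after 11 factors)
= 36520347436056576 (after 12 factors)
= 876488338465357824 (after 13 factors)
= 876488338465357824

876488338465357824


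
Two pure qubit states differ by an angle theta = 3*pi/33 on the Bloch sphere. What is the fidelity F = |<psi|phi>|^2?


For states separated by angle theta on Bloch sphere:
F = cos^2(theta/2)
theta = 3*pi/33 = 0.2856
theta/2 = 0.1428
cos(theta/2) = 0.9898
F = 0.9797

0.9797


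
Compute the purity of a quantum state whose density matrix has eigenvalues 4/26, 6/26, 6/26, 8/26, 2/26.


tr(rho^2) = sum of eigenvalues squared
= (4/26)^2 + (6/26)^2 + (6/26)^2 + (8/26)^2 + (2/26)^2
= (16 + 36 + 36 + 64 + 4) / 676
= 156/676
= 0.2308

0.2308


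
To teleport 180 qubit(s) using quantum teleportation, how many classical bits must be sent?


Quantum teleportation requires 2 classical bits per qubit teleported.
180 qubit(s) -> 2 * 180 = 360 classical bits

360


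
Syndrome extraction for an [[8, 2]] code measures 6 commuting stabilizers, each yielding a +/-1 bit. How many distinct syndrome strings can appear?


Each stabilizer generator gives a binary (+1 or -1) measurement outcome.
With 6 independent generators:
Total syndromes = 2^6
= 64

64


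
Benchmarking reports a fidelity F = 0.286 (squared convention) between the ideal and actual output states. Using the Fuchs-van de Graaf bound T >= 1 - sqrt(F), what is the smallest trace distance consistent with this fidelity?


Fuchs-van de Graaf (squared-fidelity convention): 1 - sqrt(F) <= T <= sqrt(1 - F).
Lower bound: T >= 1 - sqrt(F)
sqrt(F) = sqrt(0.286) = 0.5348
T >= 1 - 0.5348
T >= 0.4652

0.4652


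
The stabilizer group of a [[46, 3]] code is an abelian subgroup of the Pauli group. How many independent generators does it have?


For an [[n,k]] stabilizer code:
Number of stabilizer generators = n - k
= 46 - 3
= 43

43


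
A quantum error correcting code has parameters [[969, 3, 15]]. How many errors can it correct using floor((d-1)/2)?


Code parameters: [[969, 3, 15]], distance d = 15.
Number of correctable errors = floor((d-1)/2)
= floor((15 - 1)/2)
= floor(14/2)
= 7

7


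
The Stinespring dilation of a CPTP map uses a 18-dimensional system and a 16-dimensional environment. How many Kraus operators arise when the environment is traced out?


Tracing out the environment in an orthonormal basis {|i>_E} gives Kraus operators K_i = <i|_E U |0>_E.
Number of Kraus operators = dim(H_env) = d_env
= 16

16


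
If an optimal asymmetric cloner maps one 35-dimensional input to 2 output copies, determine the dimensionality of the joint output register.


Output space = H^(tensor 2) where dim(H) = 35
dim = 35^2
= 1225

1225


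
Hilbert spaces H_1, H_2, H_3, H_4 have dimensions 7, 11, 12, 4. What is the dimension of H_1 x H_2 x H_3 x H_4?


dim(H_1 x H_2 x H_3 x H_4) = 7 * 11 * 12 * 4
= 77 * 12 * 4
= 924 * 4
= 3696

3696


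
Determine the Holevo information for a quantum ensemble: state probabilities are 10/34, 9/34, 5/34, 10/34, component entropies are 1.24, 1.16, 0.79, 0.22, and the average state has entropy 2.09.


chi = S(rho) - sum_i p_i * S(rho_i)
Weighted entropy = 10/34 * 1.24 + 9/34 * 1.16 + 5/34 * 0.79 + 10/34 * 0.22
= 0.8526
chi = 2.09 - 0.8526
= 1.2374

1.2374


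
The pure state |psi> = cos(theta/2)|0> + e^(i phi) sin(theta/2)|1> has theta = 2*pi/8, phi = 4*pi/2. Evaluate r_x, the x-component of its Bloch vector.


theta = 0.7854, phi = 6.2832
r_x = sin(theta)*cos(phi) = 0.7071 * 1.0000
r_x = 0.7071

0.7071


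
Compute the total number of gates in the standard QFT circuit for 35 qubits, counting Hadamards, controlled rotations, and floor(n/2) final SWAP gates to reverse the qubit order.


Hadamard gates: 35
Controlled rotations: n*(n-1)/2 = 35*34/2 = 595
SWAP gates: floor(n/2) = floor(35/2) = 17
Total = 35 + 595 + 17
= 647

647


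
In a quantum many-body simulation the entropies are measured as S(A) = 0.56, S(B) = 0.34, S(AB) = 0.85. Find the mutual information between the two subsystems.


I(A:B) = S(A) + S(B) - S(AB)
= 0.56 + 0.34 - 0.85
= 0.0500

0.0500


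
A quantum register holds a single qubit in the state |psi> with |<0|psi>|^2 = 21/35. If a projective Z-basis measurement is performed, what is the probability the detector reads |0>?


|alpha|^2 = 21/35 = 0.6000
|beta|^2 = 1 - 21/35 = 14/35 = 0.4000
P(|0>) = |alpha|^2 = 0.6000

0.6000


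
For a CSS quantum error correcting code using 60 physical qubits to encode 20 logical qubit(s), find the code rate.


Code rate R = k/n
= 20/60
= 0.3333

0.3333


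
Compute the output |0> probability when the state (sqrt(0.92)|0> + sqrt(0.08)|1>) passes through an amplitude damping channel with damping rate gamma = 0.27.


For amplitude damping with parameter gamma on state sqrt(a)|0> + sqrt(b)|1>:
alpha^2 = 0.92, beta^2 = 0.08
P(|0>) = alpha^2 + gamma * beta^2
= 0.92 + 0.27 * 0.08
= 0.92 + 0.0216
= 0.9416

0.9416


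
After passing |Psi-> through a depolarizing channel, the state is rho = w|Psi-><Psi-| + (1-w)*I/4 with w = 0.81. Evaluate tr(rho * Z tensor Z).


|Psi-> = (|01> - |10>)/sqrt(2)
For the pure Bell state, <Z_A Z_B> = -1 (Bell-state Pauli correlator).
The maximally-mixed part I/4 has tr(I/4 * P tensor P) = 0 for any traceless Pauli P.
So <Z_A Z_B>_rho = w * (-1) + (1 - w) * 0
= 0.81 * (-1)
= -0.8100

-0.8100


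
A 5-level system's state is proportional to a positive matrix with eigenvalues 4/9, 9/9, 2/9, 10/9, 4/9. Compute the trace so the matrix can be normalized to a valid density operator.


tr(M) = sum of eigenvalues
= 4/9 + 9/9 + 2/9 + 10/9 + 4/9
= 29/9
= 3.2222

3.2222


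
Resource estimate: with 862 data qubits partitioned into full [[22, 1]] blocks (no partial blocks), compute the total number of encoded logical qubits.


Each code block uses 22 physical qubits for 1 logical qubit(s).
Number of complete blocks = floor(862 / 22) = 39
Logical qubits = 39 * 1
= 39

39


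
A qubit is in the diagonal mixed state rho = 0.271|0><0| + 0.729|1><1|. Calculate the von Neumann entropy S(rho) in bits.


S = -p*log2(p) - (1-p)*log2(1-p)
p = 0.2710, 1-p = 0.7290
= -0.2710 * log2(0.2710) - 0.7290 * log2(0.7290)
= -(-0.5105) - (-0.3324)
= 0.8429

0.8429


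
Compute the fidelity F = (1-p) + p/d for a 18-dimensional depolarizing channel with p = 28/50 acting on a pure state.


F = (1-p) + p/d
= (1 - 0.5600) + 0.5600/18
= 0.4400 + 0.0311
= 0.4711

0.4711


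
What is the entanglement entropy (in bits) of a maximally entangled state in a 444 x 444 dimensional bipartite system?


For a maximally entangled state in d x d:
S = log2(d) = log2(444)
= 8.7944

8.7944


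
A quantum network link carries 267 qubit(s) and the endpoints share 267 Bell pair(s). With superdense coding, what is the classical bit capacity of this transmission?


Superdense coding allows 2 classical bits per shared entangled pair.
267 pair(s) -> 2 * 267 = 534 classical bits

534


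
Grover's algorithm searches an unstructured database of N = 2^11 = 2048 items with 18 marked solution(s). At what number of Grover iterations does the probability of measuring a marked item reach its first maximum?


After j Grover iterations the success probability is P(j) = sin^2((2j+1)*theta), where sin(theta) = sqrt(k/N).
N = 2^11 = 2048, k = 18
sin(theta) = sqrt(k/N) = 0.09375
theta = arcsin(sqrt(k/N)) = 0.09388787511 rad
P(j) reaches its first maximum when (2j+1)*theta is as close as possible to pi/2, i.e. j = round(pi/(4*theta) - 1/2).
pi/(4*theta) - 1/2 = 7.8653
(For comparison, the common estimate pi/4 * sqrt(N/k) = 8.3776; the exact maximiser is used here.)
Optimal iterations = 8

8


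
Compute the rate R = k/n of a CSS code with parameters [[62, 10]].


Code rate R = k/n
= 10/62
= 0.1613

0.1613


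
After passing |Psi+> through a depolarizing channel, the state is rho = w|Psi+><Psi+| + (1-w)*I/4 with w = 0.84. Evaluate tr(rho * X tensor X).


|Psi+> = (|01> + |10>)/sqrt(2)
For the pure Bell state, <X_A X_B> = +1 (Bell-state Pauli correlator).
The maximally-mixed part I/4 has tr(I/4 * P tensor P) = 0 for any traceless Pauli P.
So <X_A X_B>_rho = w * (+1) + (1 - w) * 0
= 0.84 * (+1)
= 0.8400

0.8400


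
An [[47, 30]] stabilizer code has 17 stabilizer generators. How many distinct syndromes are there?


Each stabilizer generator gives a binary (+1 or -1) measurement outcome.
With 17 independent generators:
Total syndromes = 2^17
= 131072

131072


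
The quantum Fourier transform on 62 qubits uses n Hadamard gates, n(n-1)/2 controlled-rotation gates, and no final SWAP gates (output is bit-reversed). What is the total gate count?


Hadamard gates: 62
Controlled rotations: n*(n-1)/2 = 62*61/2 = 1891
SWAP gates: 0 (omitted)
Total = 62 + 1891
= 1953

1953


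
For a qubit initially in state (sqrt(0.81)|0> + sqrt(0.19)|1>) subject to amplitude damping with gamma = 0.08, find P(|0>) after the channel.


For amplitude damping with parameter gamma on state sqrt(a)|0> + sqrt(b)|1>:
alpha^2 = 0.81, beta^2 = 0.19
P(|0>) = alpha^2 + gamma * beta^2
= 0.81 + 0.08 * 0.19
= 0.81 + 0.0152
= 0.8252

0.8252


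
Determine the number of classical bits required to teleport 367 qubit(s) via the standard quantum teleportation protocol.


Quantum teleportation requires 2 classical bits per qubit teleported.
367 qubit(s) -> 2 * 367 = 734 classical bits

734


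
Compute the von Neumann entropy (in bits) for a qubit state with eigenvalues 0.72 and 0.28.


S = -p*log2(p) - (1-p)*log2(1-p)
p = 0.7200, 1-p = 0.2800
= -0.7200 * log2(0.7200) - 0.2800 * log2(0.2800)
= -(-0.3412) - (-0.5142)
= 0.8555

0.8555
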